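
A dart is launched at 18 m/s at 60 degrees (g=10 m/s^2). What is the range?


Given: v0 = 18 m/s, theta = 60 deg, g = 10 m/s^2
sin(2*60) = sin(120) = sqrt(3)/2
Using R = v0^2 * sin(2*theta) / g
R = 18^2 * (sqrt(3)/2) / 10
R = 324 * sqrt(3) / 20
R = 81/5*sqrt(3) m

81/5*sqrt(3) m


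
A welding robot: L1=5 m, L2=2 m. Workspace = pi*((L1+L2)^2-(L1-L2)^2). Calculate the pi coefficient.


Given: L1 = 5, L2 = 2
(L1+L2)^2 = (7)^2 = 49
(L1-L2)^2 = (3)^2 = 9
Difference = 49 - 9 = 40
This equals 4*L1*L2 = 4*5*2 = 40
Workspace area = 40*pi

40


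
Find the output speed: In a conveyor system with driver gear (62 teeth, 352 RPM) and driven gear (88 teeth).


Given: N1 = 62 teeth, w1 = 352 RPM, N2 = 88 teeth
Using N1*w1 = N2*w2
w2 = N1*w1 / N2
w2 = 62*352 / 88
w2 = 21824 / 88
w2 = 248 RPM

248 RPM


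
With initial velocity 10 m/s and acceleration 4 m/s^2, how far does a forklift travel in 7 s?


Given: v0 = 10 m/s, a = 4 m/s^2, t = 7 s
Using s = v0*t + (1/2)*a*t^2
s = 10*7 + (1/2)*4*7^2
s = 70 + (1/2)*196
s = 70 + 98
s = 168

168 m


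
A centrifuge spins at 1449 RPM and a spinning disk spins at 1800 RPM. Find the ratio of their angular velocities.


Given: RPM_A = 1449, RPM_B = 1800
omega = 2*pi*RPM/60, so omega_A/omega_B = RPM_A / RPM_B
omega_A/omega_B = 1449 / 1800
omega_A/omega_B = 161/200

161/200


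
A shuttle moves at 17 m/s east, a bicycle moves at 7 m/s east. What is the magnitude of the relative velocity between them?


Given: v_A = 17 m/s east, v_B = 7 m/s east
Both move in the same direction; relative speed = |v_A - v_B|
|17 - 7| = |10|
= 10 m/s

10 m/s


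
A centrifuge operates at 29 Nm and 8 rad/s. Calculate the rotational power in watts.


Given: tau = 29 Nm, omega = 8 rad/s
Using P = tau * omega
P = 29 * 8
P = 232 W

232 W


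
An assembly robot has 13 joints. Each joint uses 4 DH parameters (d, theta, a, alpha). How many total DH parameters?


Given: 13 joints, 4 DH parameters per joint (d, theta, a, alpha)
Total DH parameters = number_of_joints * 4
Total = 13 * 4
Total = 52

52


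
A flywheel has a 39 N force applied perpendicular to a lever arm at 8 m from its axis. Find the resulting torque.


Given: F = 39 N, r = 8 m, angle = 90 deg (perpendicular)
Using tau = F * r * sin(90)
sin(90) = 1
tau = 39 * 8 * 1
tau = 312 Nm

312 Nm


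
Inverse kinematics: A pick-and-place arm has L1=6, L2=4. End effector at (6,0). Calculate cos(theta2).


Given: L1 = 6, L2 = 4, target (x, y) = (6, 0)
Using cos(theta2) = (x^2 + y^2 - L1^2 - L2^2) / (2*L1*L2)
x^2 + y^2 = 6^2 + 0 = 36
L1^2 + L2^2 = 36 + 16 = 52
Numerator = 36 - 52 = -16
Denominator = 2*6*4 = 48
cos(theta2) = -16/48 = -1/3

-1/3


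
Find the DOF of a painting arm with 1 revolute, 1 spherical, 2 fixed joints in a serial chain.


Given: serial robot with 1 revolute, 1 spherical, 2 fixed joints
DOF contribution per joint type: revolute=1, prismatic=1, spherical=3, fixed=0
DOF = 1*1 + 1*3 + 2*0
DOF = 4

4


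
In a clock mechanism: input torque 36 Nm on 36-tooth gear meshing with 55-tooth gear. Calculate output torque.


Given: N1 = 36, N2 = 55, T1 = 36 Nm
Using T2/T1 = N2/N1
T2 = T1 * N2 / N1
T2 = 36 * 55 / 36
T2 = 1980 / 36
T2 = 55 Nm

55 Nm


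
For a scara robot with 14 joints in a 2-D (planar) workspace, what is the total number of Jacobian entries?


Given: task space dimension = 2, joints = 14
Jacobian is a 2 x 14 matrix
Total entries = rows * columns
Total = 2 * 14
Total = 28

28


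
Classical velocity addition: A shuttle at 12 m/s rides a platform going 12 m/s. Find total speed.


Given: object velocity = 12 m/s, platform velocity = 12 m/s (same direction)
Using classical velocity addition: v_total = v_object + v_platform
v_total = 12 + 12
v_total = 24 m/s

24 m/s


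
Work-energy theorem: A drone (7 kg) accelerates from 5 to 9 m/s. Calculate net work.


Given: m = 7 kg, v0 = 5 m/s, v = 9 m/s
Using W = (1/2)*m*(v^2 - v0^2)
v^2 = 9^2 = 81
v0^2 = 5^2 = 25
v^2 - v0^2 = 81 - 25 = 56
W = (1/2)*7*56 = 196 J

196 J


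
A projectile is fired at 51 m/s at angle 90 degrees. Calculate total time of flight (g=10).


Given: v0 = 51 m/s, theta = 90 deg, g = 10 m/s^2
sin(90) = 1
Using T = 2*v0*sin(theta) / g
T = 2*51*1 / 10
T = 102 / 10
T = 51/5 s

51/5 s


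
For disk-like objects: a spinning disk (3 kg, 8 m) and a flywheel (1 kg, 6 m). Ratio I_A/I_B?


Given: M1=3 kg, R1=8 m, M2=1 kg, R2=6 m
For a disk: I = (1/2)*M*R^2, so I_A/I_B = (M1*R1^2)/(M2*R2^2)
M1*R1^2 = 3*64 = 192
M2*R2^2 = 1*36 = 36
I_A/I_B = 192/36 = 16/3

16/3


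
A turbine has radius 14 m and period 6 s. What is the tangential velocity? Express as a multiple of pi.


Given: radius r = 14 m, period T = 6 s
Using v = 2*pi*r / T
v = 2*pi*14 / 6
v = 28*pi / 6
v = 14/3*pi m/s

14/3*pi m/s


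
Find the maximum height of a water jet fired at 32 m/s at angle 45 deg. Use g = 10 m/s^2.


Given: v0 = 32 m/s, theta = 45 deg, g = 10 m/s^2
sin^2(45) = 1/2
Using H = v0^2 * sin^2(theta) / (2*g)
H = 32^2 * 1/2 / (2*10)
H = 1024 * 1/2 / 20
H = 512 / 20
H = 128/5 m

128/5 m


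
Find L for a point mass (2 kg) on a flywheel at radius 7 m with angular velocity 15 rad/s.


Given: m = 2 kg, r = 7 m, omega = 15 rad/s
For a point mass: I = m*r^2
I = 2*7^2 = 2*49 = 98
L = I*omega = 98*15
L = 1470 kg*m^2/s

1470 kg*m^2/s


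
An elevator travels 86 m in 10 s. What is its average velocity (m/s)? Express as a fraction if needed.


Given: distance d = 86 m, time t = 10 s
Using v = d / t
v = 86 / 10
v = 43/5 m/s

43/5 m/s


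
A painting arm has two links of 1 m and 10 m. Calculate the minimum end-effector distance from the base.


Given: L1 = 1 m, L2 = 10 m
For a 2-link planar arm, min reach = |L1 - L2| (second link folded back)
Min reach = |1 - 10|
Min reach = 9 m

9 m


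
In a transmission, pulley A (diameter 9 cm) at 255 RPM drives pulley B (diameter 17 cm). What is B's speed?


Given: D1 = 9 cm, w1 = 255 RPM, D2 = 17 cm
Using D1*w1 = D2*w2
w2 = D1*w1 / D2
w2 = 9*255 / 17
w2 = 2295 / 17
w2 = 135 RPM

135 RPM


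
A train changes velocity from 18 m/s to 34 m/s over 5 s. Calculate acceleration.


Given: initial velocity v0 = 18 m/s, final velocity v = 34 m/s, time t = 5 s
Using a = (v - v0) / t
a = (34 - 18) / 5
a = 16 / 5
a = 16/5 m/s^2

16/5 m/s^2


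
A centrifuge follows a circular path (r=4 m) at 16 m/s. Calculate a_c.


Given: v = 16 m/s, r = 4 m
Using a_c = v^2 / r
a_c = 16^2 / 4
a_c = 256 / 4
a_c = 64 m/s^2

64 m/s^2


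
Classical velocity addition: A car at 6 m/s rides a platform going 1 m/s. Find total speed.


Given: object velocity = 6 m/s, platform velocity = 1 m/s (same direction)
Using classical velocity addition: v_total = v_object + v_platform
v_total = 6 + 1
v_total = 7 m/s

7 m/s


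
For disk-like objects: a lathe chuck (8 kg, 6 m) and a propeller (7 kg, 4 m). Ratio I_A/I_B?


Given: M1=8 kg, R1=6 m, M2=7 kg, R2=4 m
For a disk: I = (1/2)*M*R^2, so I_A/I_B = (M1*R1^2)/(M2*R2^2)
M1*R1^2 = 8*36 = 288
M2*R2^2 = 7*16 = 112
I_A/I_B = 288/112 = 18/7

18/7


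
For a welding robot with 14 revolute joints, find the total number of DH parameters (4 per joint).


Given: 14 joints, 4 DH parameters per joint (d, theta, a, alpha)
Total DH parameters = number_of_joints * 4
Total = 14 * 4
Total = 56

56


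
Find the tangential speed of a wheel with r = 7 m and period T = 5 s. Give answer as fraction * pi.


Given: radius r = 7 m, period T = 5 s
Using v = 2*pi*r / T
v = 2*pi*7 / 5
v = 14*pi / 5
v = 14/5*pi m/s

14/5*pi m/s


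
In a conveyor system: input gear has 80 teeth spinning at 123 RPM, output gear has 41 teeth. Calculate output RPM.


Given: N1 = 80 teeth, w1 = 123 RPM, N2 = 41 teeth
Using N1*w1 = N2*w2
w2 = N1*w1 / N2
w2 = 80*123 / 41
w2 = 9840 / 41
w2 = 240 RPM

240 RPM


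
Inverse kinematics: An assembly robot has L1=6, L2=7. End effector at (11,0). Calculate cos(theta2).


Given: L1 = 6, L2 = 7, target (x, y) = (11, 0)
Using cos(theta2) = (x^2 + y^2 - L1^2 - L2^2) / (2*L1*L2)
x^2 + y^2 = 11^2 + 0 = 121
L1^2 + L2^2 = 36 + 49 = 85
Numerator = 121 - 85 = 36
Denominator = 2*6*7 = 84
cos(theta2) = 36/84 = 3/7

3/7


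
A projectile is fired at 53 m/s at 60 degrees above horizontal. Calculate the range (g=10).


Given: v0 = 53 m/s, theta = 60 deg, g = 10 m/s^2
sin(2*60) = sin(120) = sqrt(3)/2
Using R = v0^2 * sin(2*theta) / g
R = 53^2 * (sqrt(3)/2) / 10
R = 2809 * sqrt(3) / 20
R = 2809/20*sqrt(3) m

2809/20*sqrt(3) m


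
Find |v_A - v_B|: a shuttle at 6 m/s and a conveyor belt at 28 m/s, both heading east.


Given: v_A = 6 m/s east, v_B = 28 m/s east
Both move in the same direction; relative speed = |v_A - v_B|
|6 - 28| = |-22|
= 22 m/s

22 m/s


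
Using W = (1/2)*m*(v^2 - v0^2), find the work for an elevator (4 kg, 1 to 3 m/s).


Given: m = 4 kg, v0 = 1 m/s, v = 3 m/s
Using W = (1/2)*m*(v^2 - v0^2)
v^2 = 3^2 = 9
v0^2 = 1^2 = 1
v^2 - v0^2 = 9 - 1 = 8
W = (1/2)*4*8 = 16 J

16 J


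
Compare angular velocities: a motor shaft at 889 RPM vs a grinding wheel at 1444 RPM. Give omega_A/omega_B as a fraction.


Given: RPM_A = 889, RPM_B = 1444
omega = 2*pi*RPM/60, so omega_A/omega_B = RPM_A / RPM_B
omega_A/omega_B = 889 / 1444
omega_A/omega_B = 889/1444

889/1444


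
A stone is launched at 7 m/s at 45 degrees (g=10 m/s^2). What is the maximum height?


Given: v0 = 7 m/s, theta = 45 deg, g = 10 m/s^2
sin^2(45) = 1/2
Using H = v0^2 * sin^2(theta) / (2*g)
H = 7^2 * 1/2 / (2*10)
H = 49 * 1/2 / 20
H = 49/2 / 20
H = 49/40 m

49/40 m


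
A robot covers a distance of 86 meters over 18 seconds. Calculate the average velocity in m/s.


Given: distance d = 86 m, time t = 18 s
Using v = d / t
v = 86 / 18
v = 43/9 m/s

43/9 m/s


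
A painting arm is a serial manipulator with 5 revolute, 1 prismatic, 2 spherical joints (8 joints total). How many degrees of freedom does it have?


Given: serial robot with 5 revolute, 1 prismatic, 2 spherical joints
DOF contribution per joint type: revolute=1, prismatic=1, spherical=3, fixed=0
DOF = 5*1 + 1*1 + 2*3
DOF = 12

12


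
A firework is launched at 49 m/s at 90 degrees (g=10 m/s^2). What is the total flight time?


Given: v0 = 49 m/s, theta = 90 deg, g = 10 m/s^2
sin(90) = 1
Using T = 2*v0*sin(theta) / g
T = 2*49*1 / 10
T = 98 / 10
T = 49/5 s

49/5 s


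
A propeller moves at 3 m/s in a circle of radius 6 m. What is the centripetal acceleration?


Given: v = 3 m/s, r = 6 m
Using a_c = v^2 / r
a_c = 3^2 / 6
a_c = 9 / 6
a_c = 3/2 m/s^2

3/2 m/s^2


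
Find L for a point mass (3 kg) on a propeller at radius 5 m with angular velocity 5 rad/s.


Given: m = 3 kg, r = 5 m, omega = 5 rad/s
For a point mass: I = m*r^2
I = 3*5^2 = 3*25 = 75
L = I*omega = 75*5
L = 375 kg*m^2/s

375 kg*m^2/s


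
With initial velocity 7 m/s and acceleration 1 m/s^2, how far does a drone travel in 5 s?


Given: v0 = 7 m/s, a = 1 m/s^2, t = 5 s
Using s = v0*t + (1/2)*a*t^2
s = 7*5 + (1/2)*1*5^2
s = 35 + (1/2)*25
s = 35 + 25/2
s = 95/2

95/2 m


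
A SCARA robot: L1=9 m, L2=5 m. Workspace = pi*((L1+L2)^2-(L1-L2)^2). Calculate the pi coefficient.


Given: L1 = 9, L2 = 5
(L1+L2)^2 = (14)^2 = 196
(L1-L2)^2 = (4)^2 = 16
Difference = 196 - 16 = 180
This equals 4*L1*L2 = 4*9*5 = 180
Workspace area = 180*pi

180


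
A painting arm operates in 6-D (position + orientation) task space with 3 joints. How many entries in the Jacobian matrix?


Given: task space dimension = 6, joints = 3
Jacobian is a 6 x 3 matrix
Total entries = rows * columns
Total = 6 * 3
Total = 18

18


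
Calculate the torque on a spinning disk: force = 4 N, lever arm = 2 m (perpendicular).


Given: F = 4 N, r = 2 m, angle = 90 deg (perpendicular)
Using tau = F * r * sin(90)
sin(90) = 1
tau = 4 * 2 * 1
tau = 8 Nm

8 Nm


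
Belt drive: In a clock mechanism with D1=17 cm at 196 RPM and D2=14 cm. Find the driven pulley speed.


Given: D1 = 17 cm, w1 = 196 RPM, D2 = 14 cm
Using D1*w1 = D2*w2
w2 = D1*w1 / D2
w2 = 17*196 / 14
w2 = 3332 / 14
w2 = 238 RPM

238 RPM


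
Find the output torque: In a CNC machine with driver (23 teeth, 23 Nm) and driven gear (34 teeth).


Given: N1 = 23, N2 = 34, T1 = 23 Nm
Using T2/T1 = N2/N1
T2 = T1 * N2 / N1
T2 = 23 * 34 / 23
T2 = 782 / 23
T2 = 34 Nm

34 Nm


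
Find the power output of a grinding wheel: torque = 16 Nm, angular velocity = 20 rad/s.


Given: tau = 16 Nm, omega = 20 rad/s
Using P = tau * omega
P = 16 * 20
P = 320 W

320 W


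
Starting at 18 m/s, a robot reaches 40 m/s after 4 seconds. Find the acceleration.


Given: initial velocity v0 = 18 m/s, final velocity v = 40 m/s, time t = 4 s
Using a = (v - v0) / t
a = (40 - 18) / 4
a = 22 / 4
a = 11/2 m/s^2

11/2 m/s^2


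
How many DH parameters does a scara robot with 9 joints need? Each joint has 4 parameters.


Given: 9 joints, 4 DH parameters per joint (d, theta, a, alpha)
Total DH parameters = number_of_joints * 4
Total = 9 * 4
Total = 36

36


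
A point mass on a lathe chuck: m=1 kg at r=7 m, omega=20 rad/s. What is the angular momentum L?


Given: m = 1 kg, r = 7 m, omega = 20 rad/s
For a point mass: I = m*r^2
I = 1*7^2 = 1*49 = 49
L = I*omega = 49*20
L = 980 kg*m^2/s

980 kg*m^2/s


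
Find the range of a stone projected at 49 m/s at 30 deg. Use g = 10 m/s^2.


Given: v0 = 49 m/s, theta = 30 deg, g = 10 m/s^2
sin(2*30) = sin(60) = sqrt(3)/2
Using R = v0^2 * sin(2*theta) / g
R = 49^2 * (sqrt(3)/2) / 10
R = 2401 * sqrt(3) / 20
R = 2401/20*sqrt(3) m

2401/20*sqrt(3) m


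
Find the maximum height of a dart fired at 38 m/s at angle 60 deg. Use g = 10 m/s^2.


Given: v0 = 38 m/s, theta = 60 deg, g = 10 m/s^2
sin^2(60) = 3/4
Using H = v0^2 * sin^2(theta) / (2*g)
H = 38^2 * 3/4 / (2*10)
H = 1444 * 3/4 / 20
H = 1083 / 20
H = 1083/20 m

1083/20 m


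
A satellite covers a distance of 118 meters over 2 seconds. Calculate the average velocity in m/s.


Given: distance d = 118 m, time t = 2 s
Using v = d / t
v = 118 / 2
v = 59 m/s

59 m/s


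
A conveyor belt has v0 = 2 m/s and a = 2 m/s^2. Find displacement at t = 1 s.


Given: v0 = 2 m/s, a = 2 m/s^2, t = 1 s
Using s = v0*t + (1/2)*a*t^2
s = 2*1 + (1/2)*2*1^2
s = 2 + (1/2)*2
s = 2 + 1
s = 3

3 m


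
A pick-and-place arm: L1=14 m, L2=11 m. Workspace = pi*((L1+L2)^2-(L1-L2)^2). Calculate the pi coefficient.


Given: L1 = 14, L2 = 11
(L1+L2)^2 = (25)^2 = 625
(L1-L2)^2 = (3)^2 = 9
Difference = 625 - 9 = 616
This equals 4*L1*L2 = 4*14*11 = 616
Workspace area = 616*pi

616


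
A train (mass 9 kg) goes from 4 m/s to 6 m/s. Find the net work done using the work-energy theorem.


Given: m = 9 kg, v0 = 4 m/s, v = 6 m/s
Using W = (1/2)*m*(v^2 - v0^2)
v^2 = 6^2 = 36
v0^2 = 4^2 = 16
v^2 - v0^2 = 36 - 16 = 20
W = (1/2)*9*20 = 90 J

90 J


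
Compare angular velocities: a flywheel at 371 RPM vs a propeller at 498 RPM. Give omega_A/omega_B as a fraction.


Given: RPM_A = 371, RPM_B = 498
omega = 2*pi*RPM/60, so omega_A/omega_B = RPM_A / RPM_B
omega_A/omega_B = 371 / 498
omega_A/omega_B = 371/498

371/498


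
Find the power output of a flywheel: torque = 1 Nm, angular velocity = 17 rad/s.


Given: tau = 1 Nm, omega = 17 rad/s
Using P = tau * omega
P = 1 * 17
P = 17 W

17 W


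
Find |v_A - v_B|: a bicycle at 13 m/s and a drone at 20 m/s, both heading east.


Given: v_A = 13 m/s east, v_B = 20 m/s east
Both move in the same direction; relative speed = |v_A - v_B|
|13 - 20| = |-7|
= 7 m/s

7 m/s


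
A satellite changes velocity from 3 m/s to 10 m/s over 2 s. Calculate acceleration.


Given: initial velocity v0 = 3 m/s, final velocity v = 10 m/s, time t = 2 s
Using a = (v - v0) / t
a = (10 - 3) / 2
a = 7 / 2
a = 7/2 m/s^2

7/2 m/s^2


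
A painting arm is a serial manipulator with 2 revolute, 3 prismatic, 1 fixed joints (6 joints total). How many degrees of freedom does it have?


Given: serial robot with 2 revolute, 3 prismatic, 1 fixed joints
DOF contribution per joint type: revolute=1, prismatic=1, spherical=3, fixed=0
DOF = 2*1 + 3*1 + 1*0
DOF = 5

5


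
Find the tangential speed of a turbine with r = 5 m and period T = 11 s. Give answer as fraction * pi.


Given: radius r = 5 m, period T = 11 s
Using v = 2*pi*r / T
v = 2*pi*5 / 11
v = 10*pi / 11
v = 10/11*pi m/s

10/11*pi m/s


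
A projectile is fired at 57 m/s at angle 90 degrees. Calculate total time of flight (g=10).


Given: v0 = 57 m/s, theta = 90 deg, g = 10 m/s^2
sin(90) = 1
Using T = 2*v0*sin(theta) / g
T = 2*57*1 / 10
T = 114 / 10
T = 57/5 s

57/5 s


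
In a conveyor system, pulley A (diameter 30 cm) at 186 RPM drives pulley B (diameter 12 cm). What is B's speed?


Given: D1 = 30 cm, w1 = 186 RPM, D2 = 12 cm
Using D1*w1 = D2*w2
w2 = D1*w1 / D2
w2 = 30*186 / 12
w2 = 5580 / 12
w2 = 465 RPM

465 RPM


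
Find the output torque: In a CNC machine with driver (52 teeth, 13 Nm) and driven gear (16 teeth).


Given: N1 = 52, N2 = 16, T1 = 13 Nm
Using T2/T1 = N2/N1
T2 = T1 * N2 / N1
T2 = 13 * 16 / 52
T2 = 208 / 52
T2 = 4 Nm

4 Nm


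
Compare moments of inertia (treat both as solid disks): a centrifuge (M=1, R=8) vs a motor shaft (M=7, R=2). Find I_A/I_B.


Given: M1=1 kg, R1=8 m, M2=7 kg, R2=2 m
For a disk: I = (1/2)*M*R^2, so I_A/I_B = (M1*R1^2)/(M2*R2^2)
M1*R1^2 = 1*64 = 64
M2*R2^2 = 7*4 = 28
I_A/I_B = 64/28 = 16/7

16/7


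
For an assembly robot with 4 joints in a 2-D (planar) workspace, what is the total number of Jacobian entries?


Given: task space dimension = 2, joints = 4
Jacobian is a 2 x 4 matrix
Total entries = rows * columns
Total = 2 * 4
Total = 8

8


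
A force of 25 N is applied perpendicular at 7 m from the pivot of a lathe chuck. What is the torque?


Given: F = 25 N, r = 7 m, angle = 90 deg (perpendicular)
Using tau = F * r * sin(90)
sin(90) = 1
tau = 25 * 7 * 1
tau = 175 Nm

175 Nm


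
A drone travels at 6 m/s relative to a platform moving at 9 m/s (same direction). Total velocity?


Given: object velocity = 6 m/s, platform velocity = 9 m/s (same direction)
Using classical velocity addition: v_total = v_object + v_platform
v_total = 6 + 9
v_total = 15 m/s

15 m/s


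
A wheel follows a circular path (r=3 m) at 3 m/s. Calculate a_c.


Given: v = 3 m/s, r = 3 m
Using a_c = v^2 / r
a_c = 3^2 / 3
a_c = 9 / 3
a_c = 3 m/s^2

3 m/s^2


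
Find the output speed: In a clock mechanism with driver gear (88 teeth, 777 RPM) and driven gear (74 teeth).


Given: N1 = 88 teeth, w1 = 777 RPM, N2 = 74 teeth
Using N1*w1 = N2*w2
w2 = N1*w1 / N2
w2 = 88*777 / 74
w2 = 68376 / 74
w2 = 924 RPM

924 RPM


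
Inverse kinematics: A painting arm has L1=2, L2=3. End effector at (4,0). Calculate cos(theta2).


Given: L1 = 2, L2 = 3, target (x, y) = (4, 0)
Using cos(theta2) = (x^2 + y^2 - L1^2 - L2^2) / (2*L1*L2)
x^2 + y^2 = 4^2 + 0 = 16
L1^2 + L2^2 = 4 + 9 = 13
Numerator = 16 - 13 = 3
Denominator = 2*2*3 = 12
cos(theta2) = 3/12 = 1/4

1/4


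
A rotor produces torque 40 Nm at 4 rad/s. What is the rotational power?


Given: tau = 40 Nm, omega = 4 rad/s
Using P = tau * omega
P = 40 * 4
P = 160 W

160 W


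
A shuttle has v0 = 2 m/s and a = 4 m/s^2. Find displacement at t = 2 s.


Given: v0 = 2 m/s, a = 4 m/s^2, t = 2 s
Using s = v0*t + (1/2)*a*t^2
s = 2*2 + (1/2)*4*2^2
s = 4 + (1/2)*16
s = 4 + 8
s = 12

12 m


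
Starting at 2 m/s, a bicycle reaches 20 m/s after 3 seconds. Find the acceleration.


Given: initial velocity v0 = 2 m/s, final velocity v = 20 m/s, time t = 3 s
Using a = (v - v0) / t
a = (20 - 2) / 3
a = 18 / 3
a = 6 m/s^2

6 m/s^2


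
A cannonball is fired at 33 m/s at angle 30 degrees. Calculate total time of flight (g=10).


Given: v0 = 33 m/s, theta = 30 deg, g = 10 m/s^2
sin(30) = 1/2
Using T = 2*v0*sin(theta) / g
T = 2*33*1/2 / 10
T = 33 / 10
T = 33/10 s

33/10 s


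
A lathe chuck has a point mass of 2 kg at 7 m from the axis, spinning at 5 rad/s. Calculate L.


Given: m = 2 kg, r = 7 m, omega = 5 rad/s
For a point mass: I = m*r^2
I = 2*7^2 = 2*49 = 98
L = I*omega = 98*5
L = 490 kg*m^2/s

490 kg*m^2/s


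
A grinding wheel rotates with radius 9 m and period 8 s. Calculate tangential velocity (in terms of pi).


Given: radius r = 9 m, period T = 8 s
Using v = 2*pi*r / T
v = 2*pi*9 / 8
v = 18*pi / 8
v = 9/4*pi m/s

9/4*pi m/s


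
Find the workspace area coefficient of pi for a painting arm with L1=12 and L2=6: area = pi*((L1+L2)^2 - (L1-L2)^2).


Given: L1 = 12, L2 = 6
(L1+L2)^2 = (18)^2 = 324
(L1-L2)^2 = (6)^2 = 36
Difference = 324 - 36 = 288
This equals 4*L1*L2 = 4*12*6 = 288
Workspace area = 288*pi

288


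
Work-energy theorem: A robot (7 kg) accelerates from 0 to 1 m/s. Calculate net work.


Given: m = 7 kg, v0 = 0 m/s, v = 1 m/s
Using W = (1/2)*m*(v^2 - v0^2)
v^2 = 1^2 = 1
v0^2 = 0^2 = 0
v^2 - v0^2 = 1 - 0 = 1
W = (1/2)*7*1 = 7/2 J

7/2 J


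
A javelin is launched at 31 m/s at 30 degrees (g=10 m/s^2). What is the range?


Given: v0 = 31 m/s, theta = 30 deg, g = 10 m/s^2
sin(2*30) = sin(60) = sqrt(3)/2
Using R = v0^2 * sin(2*theta) / g
R = 31^2 * (sqrt(3)/2) / 10
R = 961 * sqrt(3) / 20
R = 961/20*sqrt(3) m

961/20*sqrt(3) m


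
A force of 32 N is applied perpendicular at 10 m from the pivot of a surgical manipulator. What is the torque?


Given: F = 32 N, r = 10 m, angle = 90 deg (perpendicular)
Using tau = F * r * sin(90)
sin(90) = 1
tau = 32 * 10 * 1
tau = 320 Nm

320 Nm


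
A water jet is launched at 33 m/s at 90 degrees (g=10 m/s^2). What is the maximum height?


Given: v0 = 33 m/s, theta = 90 deg, g = 10 m/s^2
sin^2(90) = 1
Using H = v0^2 * sin^2(theta) / (2*g)
H = 33^2 * 1 / (2*10)
H = 1089 * 1 / 20
H = 1089 / 20
H = 1089/20 m

1089/20 m


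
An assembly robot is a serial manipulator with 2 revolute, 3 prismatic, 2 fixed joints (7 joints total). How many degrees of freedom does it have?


Given: serial robot with 2 revolute, 3 prismatic, 2 fixed joints
DOF contribution per joint type: revolute=1, prismatic=1, spherical=3, fixed=0
DOF = 2*1 + 3*1 + 2*0
DOF = 5

5


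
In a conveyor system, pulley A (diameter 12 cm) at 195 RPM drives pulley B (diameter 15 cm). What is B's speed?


Given: D1 = 12 cm, w1 = 195 RPM, D2 = 15 cm
Using D1*w1 = D2*w2
w2 = D1*w1 / D2
w2 = 12*195 / 15
w2 = 2340 / 15
w2 = 156 RPM

156 RPM


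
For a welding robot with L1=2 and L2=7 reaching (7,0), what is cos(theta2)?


Given: L1 = 2, L2 = 7, target (x, y) = (7, 0)
Using cos(theta2) = (x^2 + y^2 - L1^2 - L2^2) / (2*L1*L2)
x^2 + y^2 = 7^2 + 0 = 49
L1^2 + L2^2 = 4 + 49 = 53
Numerator = 49 - 53 = -4
Denominator = 2*2*7 = 28
cos(theta2) = -4/28 = -1/7

-1/7


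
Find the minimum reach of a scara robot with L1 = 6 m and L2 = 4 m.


Given: L1 = 6 m, L2 = 4 m
For a 2-link planar arm, min reach = |L1 - L2| (second link folded back)
Min reach = |6 - 4|
Min reach = 2 m

2 m


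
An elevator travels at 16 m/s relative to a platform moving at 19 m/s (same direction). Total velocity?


Given: object velocity = 16 m/s, platform velocity = 19 m/s (same direction)
Using classical velocity addition: v_total = v_object + v_platform
v_total = 16 + 19
v_total = 35 m/s

35 m/s


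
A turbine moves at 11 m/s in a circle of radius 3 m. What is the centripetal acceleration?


Given: v = 11 m/s, r = 3 m
Using a_c = v^2 / r
a_c = 11^2 / 3
a_c = 121 / 3
a_c = 121/3 m/s^2

121/3 m/s^2


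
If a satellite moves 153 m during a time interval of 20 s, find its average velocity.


Given: distance d = 153 m, time t = 20 s
Using v = d / t
v = 153 / 20
v = 153/20 m/s

153/20 m/s


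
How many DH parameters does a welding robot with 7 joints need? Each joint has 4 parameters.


Given: 7 joints, 4 DH parameters per joint (d, theta, a, alpha)
Total DH parameters = number_of_joints * 4
Total = 7 * 4
Total = 28

28


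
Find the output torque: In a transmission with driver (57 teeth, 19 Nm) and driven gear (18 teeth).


Given: N1 = 57, N2 = 18, T1 = 19 Nm
Using T2/T1 = N2/N1
T2 = T1 * N2 / N1
T2 = 19 * 18 / 57
T2 = 342 / 57
T2 = 6 Nm

6 Nm


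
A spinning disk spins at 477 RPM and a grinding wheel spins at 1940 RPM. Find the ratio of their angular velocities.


Given: RPM_A = 477, RPM_B = 1940
omega = 2*pi*RPM/60, so omega_A/omega_B = RPM_A / RPM_B
omega_A/omega_B = 477 / 1940
omega_A/omega_B = 477/1940

477/1940


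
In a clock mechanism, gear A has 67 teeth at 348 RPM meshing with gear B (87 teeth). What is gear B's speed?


Given: N1 = 67 teeth, w1 = 348 RPM, N2 = 87 teeth
Using N1*w1 = N2*w2
w2 = N1*w1 / N2
w2 = 67*348 / 87
w2 = 23316 / 87
w2 = 268 RPM

268 RPM


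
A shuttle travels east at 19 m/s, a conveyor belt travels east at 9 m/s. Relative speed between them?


Given: v_A = 19 m/s east, v_B = 9 m/s east
Both move in the same direction; relative speed = |v_A - v_B|
|19 - 9| = |10|
= 10 m/s

10 m/s


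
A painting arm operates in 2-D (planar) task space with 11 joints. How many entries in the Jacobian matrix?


Given: task space dimension = 2, joints = 11
Jacobian is a 2 x 11 matrix
Total entries = rows * columns
Total = 2 * 11
Total = 22

22


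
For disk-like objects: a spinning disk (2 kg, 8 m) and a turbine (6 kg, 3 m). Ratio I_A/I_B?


Given: M1=2 kg, R1=8 m, M2=6 kg, R2=3 m
For a disk: I = (1/2)*M*R^2, so I_A/I_B = (M1*R1^2)/(M2*R2^2)
M1*R1^2 = 2*64 = 128
M2*R2^2 = 6*9 = 54
I_A/I_B = 128/54 = 64/27

64/27


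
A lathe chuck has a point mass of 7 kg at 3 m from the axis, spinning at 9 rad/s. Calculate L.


Given: m = 7 kg, r = 3 m, omega = 9 rad/s
For a point mass: I = m*r^2
I = 7*3^2 = 7*9 = 63
L = I*omega = 63*9
L = 567 kg*m^2/s

567 kg*m^2/s


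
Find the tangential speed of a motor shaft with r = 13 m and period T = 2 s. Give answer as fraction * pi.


Given: radius r = 13 m, period T = 2 s
Using v = 2*pi*r / T
v = 2*pi*13 / 2
v = 26*pi / 2
v = 13*pi m/s

13*pi m/s


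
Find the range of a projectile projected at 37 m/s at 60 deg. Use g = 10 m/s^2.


Given: v0 = 37 m/s, theta = 60 deg, g = 10 m/s^2
sin(2*60) = sin(120) = sqrt(3)/2
Using R = v0^2 * sin(2*theta) / g
R = 37^2 * (sqrt(3)/2) / 10
R = 1369 * sqrt(3) / 20
R = 1369/20*sqrt(3) m

1369/20*sqrt(3) m


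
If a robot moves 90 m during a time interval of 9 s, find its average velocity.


Given: distance d = 90 m, time t = 9 s
Using v = d / t
v = 90 / 9
v = 10 m/s

10 m/s


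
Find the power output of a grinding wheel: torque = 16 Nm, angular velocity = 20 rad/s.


Given: tau = 16 Nm, omega = 20 rad/s
Using P = tau * omega
P = 16 * 20
P = 320 W

320 W


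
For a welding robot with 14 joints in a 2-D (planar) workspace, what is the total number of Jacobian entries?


Given: task space dimension = 2, joints = 14
Jacobian is a 2 x 14 matrix
Total entries = rows * columns
Total = 2 * 14
Total = 28

28


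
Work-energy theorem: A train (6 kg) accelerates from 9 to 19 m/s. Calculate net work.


Given: m = 6 kg, v0 = 9 m/s, v = 19 m/s
Using W = (1/2)*m*(v^2 - v0^2)
v^2 = 19^2 = 361
v0^2 = 9^2 = 81
v^2 - v0^2 = 361 - 81 = 280
W = (1/2)*6*280 = 840 J

840 J


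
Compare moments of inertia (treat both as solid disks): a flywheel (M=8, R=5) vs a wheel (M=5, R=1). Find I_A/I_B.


Given: M1=8 kg, R1=5 m, M2=5 kg, R2=1 m
For a disk: I = (1/2)*M*R^2, so I_A/I_B = (M1*R1^2)/(M2*R2^2)
M1*R1^2 = 8*25 = 200
M2*R2^2 = 5*1 = 5
I_A/I_B = 200/5 = 40

40


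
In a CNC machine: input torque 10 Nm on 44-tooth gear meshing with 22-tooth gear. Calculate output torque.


Given: N1 = 44, N2 = 22, T1 = 10 Nm
Using T2/T1 = N2/N1
T2 = T1 * N2 / N1
T2 = 10 * 22 / 44
T2 = 220 / 44
T2 = 5 Nm

5 Nm


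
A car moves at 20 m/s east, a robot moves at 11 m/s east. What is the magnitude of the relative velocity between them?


Given: v_A = 20 m/s east, v_B = 11 m/s east
Both move in the same direction; relative speed = |v_A - v_B|
|20 - 11| = |9|
= 9 m/s

9 m/s


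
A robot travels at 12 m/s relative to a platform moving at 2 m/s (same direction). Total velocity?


Given: object velocity = 12 m/s, platform velocity = 2 m/s (same direction)
Using classical velocity addition: v_total = v_object + v_platform
v_total = 12 + 2
v_total = 14 m/s

14 m/s


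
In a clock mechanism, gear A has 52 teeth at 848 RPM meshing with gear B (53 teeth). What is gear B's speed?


Given: N1 = 52 teeth, w1 = 848 RPM, N2 = 53 teeth
Using N1*w1 = N2*w2
w2 = N1*w1 / N2
w2 = 52*848 / 53
w2 = 44096 / 53
w2 = 832 RPM

832 RPM


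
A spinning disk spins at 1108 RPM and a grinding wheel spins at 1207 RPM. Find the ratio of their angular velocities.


Given: RPM_A = 1108, RPM_B = 1207
omega = 2*pi*RPM/60, so omega_A/omega_B = RPM_A / RPM_B
omega_A/omega_B = 1108 / 1207
omega_A/omega_B = 1108/1207

1108/1207


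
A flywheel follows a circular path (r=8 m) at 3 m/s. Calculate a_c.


Given: v = 3 m/s, r = 8 m
Using a_c = v^2 / r
a_c = 3^2 / 8
a_c = 9 / 8
a_c = 9/8 m/s^2

9/8 m/s^2


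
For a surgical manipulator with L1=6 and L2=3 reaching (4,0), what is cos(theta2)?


Given: L1 = 6, L2 = 3, target (x, y) = (4, 0)
Using cos(theta2) = (x^2 + y^2 - L1^2 - L2^2) / (2*L1*L2)
x^2 + y^2 = 4^2 + 0 = 16
L1^2 + L2^2 = 36 + 9 = 45
Numerator = 16 - 45 = -29
Denominator = 2*6*3 = 36
cos(theta2) = -29/36 = -29/36

-29/36


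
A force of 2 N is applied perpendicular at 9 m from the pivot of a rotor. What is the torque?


Given: F = 2 N, r = 9 m, angle = 90 deg (perpendicular)
Using tau = F * r * sin(90)
sin(90) = 1
tau = 2 * 9 * 1
tau = 18 Nm

18 Nm


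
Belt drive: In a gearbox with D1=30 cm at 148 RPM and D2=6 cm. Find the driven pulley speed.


Given: D1 = 30 cm, w1 = 148 RPM, D2 = 6 cm
Using D1*w1 = D2*w2
w2 = D1*w1 / D2
w2 = 30*148 / 6
w2 = 4440 / 6
w2 = 740 RPM

740 RPM


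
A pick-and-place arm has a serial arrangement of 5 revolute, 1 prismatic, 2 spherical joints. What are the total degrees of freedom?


Given: serial robot with 5 revolute, 1 prismatic, 2 spherical joints
DOF contribution per joint type: revolute=1, prismatic=1, spherical=3, fixed=0
DOF = 5*1 + 1*1 + 2*3
DOF = 12

12


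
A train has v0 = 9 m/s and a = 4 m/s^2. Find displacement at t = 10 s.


Given: v0 = 9 m/s, a = 4 m/s^2, t = 10 s
Using s = v0*t + (1/2)*a*t^2
s = 9*10 + (1/2)*4*10^2
s = 90 + (1/2)*400
s = 90 + 200
s = 290

290 m


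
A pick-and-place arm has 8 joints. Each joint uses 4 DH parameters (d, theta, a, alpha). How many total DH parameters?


Given: 8 joints, 4 DH parameters per joint (d, theta, a, alpha)
Total DH parameters = number_of_joints * 4
Total = 8 * 4
Total = 32

32


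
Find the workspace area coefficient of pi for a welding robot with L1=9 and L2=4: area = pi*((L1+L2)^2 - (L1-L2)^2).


Given: L1 = 9, L2 = 4
(L1+L2)^2 = (13)^2 = 169
(L1-L2)^2 = (5)^2 = 25
Difference = 169 - 25 = 144
This equals 4*L1*L2 = 4*9*4 = 144
Workspace area = 144*pi

144


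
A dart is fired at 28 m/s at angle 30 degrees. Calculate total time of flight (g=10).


Given: v0 = 28 m/s, theta = 30 deg, g = 10 m/s^2
sin(30) = 1/2
Using T = 2*v0*sin(theta) / g
T = 2*28*1/2 / 10
T = 28 / 10
T = 14/5 s

14/5 s


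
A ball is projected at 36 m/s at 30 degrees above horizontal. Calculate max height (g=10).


Given: v0 = 36 m/s, theta = 30 deg, g = 10 m/s^2
sin^2(30) = 1/4
Using H = v0^2 * sin^2(theta) / (2*g)
H = 36^2 * 1/4 / (2*10)
H = 1296 * 1/4 / 20
H = 324 / 20
H = 81/5 m

81/5 m


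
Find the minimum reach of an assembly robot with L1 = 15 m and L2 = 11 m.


Given: L1 = 15 m, L2 = 11 m
For a 2-link planar arm, min reach = |L1 - L2| (second link folded back)
Min reach = |15 - 11|
Min reach = 4 m

4 m


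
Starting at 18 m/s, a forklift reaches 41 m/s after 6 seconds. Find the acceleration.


Given: initial velocity v0 = 18 m/s, final velocity v = 41 m/s, time t = 6 s
Using a = (v - v0) / t
a = (41 - 18) / 6
a = 23 / 6
a = 23/6 m/s^2

23/6 m/s^2


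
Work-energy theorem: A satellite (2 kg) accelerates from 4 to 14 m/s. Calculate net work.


Given: m = 2 kg, v0 = 4 m/s, v = 14 m/s
Using W = (1/2)*m*(v^2 - v0^2)
v^2 = 14^2 = 196
v0^2 = 4^2 = 16
v^2 - v0^2 = 196 - 16 = 180
W = (1/2)*2*180 = 180 J

180 J


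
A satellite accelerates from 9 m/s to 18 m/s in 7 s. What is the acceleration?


Given: initial velocity v0 = 9 m/s, final velocity v = 18 m/s, time t = 7 s
Using a = (v - v0) / t
a = (18 - 9) / 7
a = 9 / 7
a = 9/7 m/s^2

9/7 m/s^2


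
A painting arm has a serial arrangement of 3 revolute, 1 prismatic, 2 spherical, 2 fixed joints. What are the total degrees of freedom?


Given: serial robot with 3 revolute, 1 prismatic, 2 spherical, 2 fixed joints
DOF contribution per joint type: revolute=1, prismatic=1, spherical=3, fixed=0
DOF = 3*1 + 1*1 + 2*3 + 2*0
DOF = 10

10


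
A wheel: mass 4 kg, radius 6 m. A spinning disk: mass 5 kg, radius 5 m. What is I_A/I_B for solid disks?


Given: M1=4 kg, R1=6 m, M2=5 kg, R2=5 m
For a disk: I = (1/2)*M*R^2, so I_A/I_B = (M1*R1^2)/(M2*R2^2)
M1*R1^2 = 4*36 = 144
M2*R2^2 = 5*25 = 125
I_A/I_B = 144/125 = 144/125

144/125


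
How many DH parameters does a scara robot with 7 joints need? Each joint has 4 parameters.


Given: 7 joints, 4 DH parameters per joint (d, theta, a, alpha)
Total DH parameters = number_of_joints * 4
Total = 7 * 4
Total = 28

28


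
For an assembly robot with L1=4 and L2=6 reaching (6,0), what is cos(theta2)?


Given: L1 = 4, L2 = 6, target (x, y) = (6, 0)
Using cos(theta2) = (x^2 + y^2 - L1^2 - L2^2) / (2*L1*L2)
x^2 + y^2 = 6^2 + 0 = 36
L1^2 + L2^2 = 16 + 36 = 52
Numerator = 36 - 52 = -16
Denominator = 2*4*6 = 48
cos(theta2) = -16/48 = -1/3

-1/3


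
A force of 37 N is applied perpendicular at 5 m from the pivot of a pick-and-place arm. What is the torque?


Given: F = 37 N, r = 5 m, angle = 90 deg (perpendicular)
Using tau = F * r * sin(90)
sin(90) = 1
tau = 37 * 5 * 1
tau = 185 Nm

185 Nm


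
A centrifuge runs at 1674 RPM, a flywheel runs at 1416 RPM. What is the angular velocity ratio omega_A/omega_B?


Given: RPM_A = 1674, RPM_B = 1416
omega = 2*pi*RPM/60, so omega_A/omega_B = RPM_A / RPM_B
omega_A/omega_B = 1674 / 1416
omega_A/omega_B = 279/236

279/236


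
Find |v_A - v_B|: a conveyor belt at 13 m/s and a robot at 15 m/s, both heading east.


Given: v_A = 13 m/s east, v_B = 15 m/s east
Both move in the same direction; relative speed = |v_A - v_B|
|13 - 15| = |-2|
= 2 m/s

2 m/s


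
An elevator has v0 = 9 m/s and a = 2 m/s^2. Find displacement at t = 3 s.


Given: v0 = 9 m/s, a = 2 m/s^2, t = 3 s
Using s = v0*t + (1/2)*a*t^2
s = 9*3 + (1/2)*2*3^2
s = 27 + (1/2)*18
s = 27 + 9
s = 36

36 m


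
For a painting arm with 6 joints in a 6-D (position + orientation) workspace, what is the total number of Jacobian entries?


Given: task space dimension = 6, joints = 6
Jacobian is a 6 x 6 matrix
Total entries = rows * columns
Total = 6 * 6
Total = 36

36


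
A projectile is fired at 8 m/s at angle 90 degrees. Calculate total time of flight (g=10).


Given: v0 = 8 m/s, theta = 90 deg, g = 10 m/s^2
sin(90) = 1
Using T = 2*v0*sin(theta) / g
T = 2*8*1 / 10
T = 16 / 10
T = 8/5 s

8/5 s


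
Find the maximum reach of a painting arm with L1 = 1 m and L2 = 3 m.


Given: L1 = 1 m, L2 = 3 m
For a 2-link planar arm, max reach = L1 + L2 (fully extended)
Max reach = 1 + 3
Max reach = 4 m

4 m


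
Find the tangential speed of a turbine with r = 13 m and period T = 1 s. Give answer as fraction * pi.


Given: radius r = 13 m, period T = 1 s
Using v = 2*pi*r / T
v = 2*pi*13 / 1
v = 26*pi / 1
v = 26*pi m/s

26*pi m/s


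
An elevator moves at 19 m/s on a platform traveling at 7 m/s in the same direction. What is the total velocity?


Given: object velocity = 19 m/s, platform velocity = 7 m/s (same direction)
Using classical velocity addition: v_total = v_object + v_platform
v_total = 19 + 7
v_total = 26 m/s

26 m/s


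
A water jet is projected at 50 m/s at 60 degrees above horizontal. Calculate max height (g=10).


Given: v0 = 50 m/s, theta = 60 deg, g = 10 m/s^2
sin^2(60) = 3/4
Using H = v0^2 * sin^2(theta) / (2*g)
H = 50^2 * 3/4 / (2*10)
H = 2500 * 3/4 / 20
H = 1875 / 20
H = 375/4 m

375/4 m


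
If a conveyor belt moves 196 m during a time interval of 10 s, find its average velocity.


Given: distance d = 196 m, time t = 10 s
Using v = d / t
v = 196 / 10
v = 98/5 m/s

98/5 m/s


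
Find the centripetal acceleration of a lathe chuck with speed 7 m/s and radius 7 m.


Given: v = 7 m/s, r = 7 m
Using a_c = v^2 / r
a_c = 7^2 / 7
a_c = 49 / 7
a_c = 7 m/s^2

7 m/s^2


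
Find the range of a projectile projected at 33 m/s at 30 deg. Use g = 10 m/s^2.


Given: v0 = 33 m/s, theta = 30 deg, g = 10 m/s^2
sin(2*30) = sin(60) = sqrt(3)/2
Using R = v0^2 * sin(2*theta) / g
R = 33^2 * (sqrt(3)/2) / 10
R = 1089 * sqrt(3) / 20
R = 1089/20*sqrt(3) m

1089/20*sqrt(3) m


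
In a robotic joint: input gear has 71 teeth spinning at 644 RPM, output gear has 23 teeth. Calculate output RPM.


Given: N1 = 71 teeth, w1 = 644 RPM, N2 = 23 teeth
Using N1*w1 = N2*w2
w2 = N1*w1 / N2
w2 = 71*644 / 23
w2 = 45724 / 23
w2 = 1988 RPM

1988 RPM


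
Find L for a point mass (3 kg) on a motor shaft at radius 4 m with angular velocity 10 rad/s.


Given: m = 3 kg, r = 4 m, omega = 10 rad/s
For a point mass: I = m*r^2
I = 3*4^2 = 3*16 = 48
L = I*omega = 48*10
L = 480 kg*m^2/s

480 kg*m^2/s


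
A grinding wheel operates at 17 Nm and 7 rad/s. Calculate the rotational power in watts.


Given: tau = 17 Nm, omega = 7 rad/s
Using P = tau * omega
P = 17 * 7
P = 119 W

119 W


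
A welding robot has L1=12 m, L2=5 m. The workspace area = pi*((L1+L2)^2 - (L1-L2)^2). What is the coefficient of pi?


Given: L1 = 12, L2 = 5
(L1+L2)^2 = (17)^2 = 289
(L1-L2)^2 = (7)^2 = 49
Difference = 289 - 49 = 240
This equals 4*L1*L2 = 4*12*5 = 240
Workspace area = 240*pi

240


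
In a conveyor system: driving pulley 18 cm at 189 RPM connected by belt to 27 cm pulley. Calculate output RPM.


Given: D1 = 18 cm, w1 = 189 RPM, D2 = 27 cm
Using D1*w1 = D2*w2
w2 = D1*w1 / D2
w2 = 18*189 / 27
w2 = 3402 / 27
w2 = 126 RPM

126 RPM


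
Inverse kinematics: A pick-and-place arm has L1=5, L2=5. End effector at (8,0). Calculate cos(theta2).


Given: L1 = 5, L2 = 5, target (x, y) = (8, 0)
Using cos(theta2) = (x^2 + y^2 - L1^2 - L2^2) / (2*L1*L2)
x^2 + y^2 = 8^2 + 0 = 64
L1^2 + L2^2 = 25 + 25 = 50
Numerator = 64 - 50 = 14
Denominator = 2*5*5 = 50
cos(theta2) = 14/50 = 7/25

7/25


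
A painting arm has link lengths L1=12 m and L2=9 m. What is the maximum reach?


Given: L1 = 12 m, L2 = 9 m
For a 2-link planar arm, max reach = L1 + L2 (fully extended)
Max reach = 12 + 9
Max reach = 21 m

21 m


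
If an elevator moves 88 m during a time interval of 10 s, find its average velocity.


Given: distance d = 88 m, time t = 10 s
Using v = d / t
v = 88 / 10
v = 44/5 m/s

44/5 m/s


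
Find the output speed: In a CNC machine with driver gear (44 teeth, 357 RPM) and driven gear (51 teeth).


Given: N1 = 44 teeth, w1 = 357 RPM, N2 = 51 teeth
Using N1*w1 = N2*w2
w2 = N1*w1 / N2
w2 = 44*357 / 51
w2 = 15708 / 51
w2 = 308 RPM

308 RPM


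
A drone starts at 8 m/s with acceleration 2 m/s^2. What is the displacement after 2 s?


Given: v0 = 8 m/s, a = 2 m/s^2, t = 2 s
Using s = v0*t + (1/2)*a*t^2
s = 8*2 + (1/2)*2*2^2
s = 16 + (1/2)*8
s = 16 + 4
s = 20

20 m


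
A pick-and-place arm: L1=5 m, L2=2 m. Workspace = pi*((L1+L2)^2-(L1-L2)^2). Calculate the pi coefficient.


Given: L1 = 5, L2 = 2
(L1+L2)^2 = (7)^2 = 49
(L1-L2)^2 = (3)^2 = 9
Difference = 49 - 9 = 40
This equals 4*L1*L2 = 4*5*2 = 40
Workspace area = 40*pi

40


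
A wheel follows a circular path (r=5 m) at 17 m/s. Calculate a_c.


Given: v = 17 m/s, r = 5 m
Using a_c = v^2 / r
a_c = 17^2 / 5
a_c = 289 / 5
a_c = 289/5 m/s^2

289/5 m/s^2


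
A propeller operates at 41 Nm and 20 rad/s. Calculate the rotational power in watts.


Given: tau = 41 Nm, omega = 20 rad/s
Using P = tau * omega
P = 41 * 20
P = 820 W

820 W


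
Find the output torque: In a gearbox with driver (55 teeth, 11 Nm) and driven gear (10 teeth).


Given: N1 = 55, N2 = 10, T1 = 11 Nm
Using T2/T1 = N2/N1
T2 = T1 * N2 / N1
T2 = 11 * 10 / 55
T2 = 110 / 55
T2 = 2 Nm

2 Nm
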